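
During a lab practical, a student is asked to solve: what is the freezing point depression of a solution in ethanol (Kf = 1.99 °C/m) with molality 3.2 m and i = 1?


ΔTf = Kf × m × i
= 1.99 × 3.2 × 1
= 6.368 °C

6.368 °C


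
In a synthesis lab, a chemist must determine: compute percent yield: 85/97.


% yield = actual/theoretical × 100
= 85/97 × 100
= 87.63%

87.63%


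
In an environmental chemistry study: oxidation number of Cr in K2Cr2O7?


2(+1) + 2x + 7(-2) = 0, so x = +6
Oxidation number: +6

+6


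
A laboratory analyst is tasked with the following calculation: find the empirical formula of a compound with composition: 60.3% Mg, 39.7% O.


Assume 100 g sample. Moles of each element:
  Mg: 60.3/24.31 = 2.48 mol
  O: 39.7/16.0 = 2.481 mol
Divide by smallest (2.48):
  Mg: 2.48/2.48 = 1.0
  O: 2.481/2.48 = 1.0
Empirical formula: MgO

MgO


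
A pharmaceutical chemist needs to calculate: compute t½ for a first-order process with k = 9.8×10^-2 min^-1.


t½ = ln2/k = 0.693147/(9.8×10^-2 min^-1)
= 7.073 min

7.073 min


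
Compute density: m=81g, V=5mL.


ρ = mass/volume
= 81/5
= 16.2 g/mL

16.2 g/mL


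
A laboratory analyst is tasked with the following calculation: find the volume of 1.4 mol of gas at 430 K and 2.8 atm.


PV = nRT  (R = 0.08206 L·atm/(mol·K))
V = nRT/P = 1.4×0.08206×430/2.8
= 17.643 L

17.643 L


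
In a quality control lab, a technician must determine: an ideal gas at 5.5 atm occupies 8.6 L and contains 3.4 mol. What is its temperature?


PV = nRT  (R = 0.08206 L·atm/(mol·K))
T = PV/(nR) = 5.5×8.6/(3.4×0.08206)
= 47.30/0.279004
= 169.53 K

169.53 K


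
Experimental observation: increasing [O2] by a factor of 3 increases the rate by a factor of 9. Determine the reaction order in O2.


rate ∝ [O2]^n
3^n = 9 → n = 2
Order in O2: 2

2


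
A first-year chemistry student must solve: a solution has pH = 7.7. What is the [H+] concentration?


[H+] = 10^(-pH) = 10^(-7.7)
= 2.0×10^-8 M

2.0×10^-8 M


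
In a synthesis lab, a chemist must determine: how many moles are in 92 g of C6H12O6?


M(C6H12O6) = 180.16 g/mol
n = mass/M = 92/180.16 = 0.5107 mol

0.5107 mol


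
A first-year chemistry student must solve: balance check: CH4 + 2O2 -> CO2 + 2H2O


Equation: CH4 + 2O2 -> CO2 + 2H2O
Check atoms: C: 1=1, H: 4=4, O: 4=4
Balanced

Yes, balanced


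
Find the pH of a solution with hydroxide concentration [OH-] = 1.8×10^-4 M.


pOH = -log10([OH-]) = -log10(1.8×10^-4)
= 4 - log10(1.8) = 3.74
pH = 14 - pOH = 14 - 3.74 = 10.26

10.26


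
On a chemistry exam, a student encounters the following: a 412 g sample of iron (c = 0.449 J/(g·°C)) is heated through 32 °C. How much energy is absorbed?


q = mcΔT = 412 × 0.449 × 32
= 5919.62 J

5919.62 J


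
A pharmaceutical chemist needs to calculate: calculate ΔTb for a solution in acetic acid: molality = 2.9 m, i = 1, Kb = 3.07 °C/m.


ΔTb = Kb × m × i
= 3.07 × 2.9 × 1
= 8.903 °C

8.903 °C


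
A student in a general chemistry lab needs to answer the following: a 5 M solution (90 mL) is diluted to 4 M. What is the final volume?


C1V1 = C2V2
5 × 90 = 4 × V2
V2 = 450/4 = 112.5 mL

112.5 mL


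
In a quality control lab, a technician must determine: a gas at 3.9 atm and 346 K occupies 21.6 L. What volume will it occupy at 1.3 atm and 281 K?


P1V1/T1 = P2V2/T2
V2 = P1V1T2/(T1P2)
= 3.9×21.6×281/(346×1.3)
= 52.627 L

52.627 L


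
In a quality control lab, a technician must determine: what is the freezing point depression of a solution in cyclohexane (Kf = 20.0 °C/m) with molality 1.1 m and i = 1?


ΔTf = Kf × m × i
= 20.0 × 1.1 × 1
= 22.0 °C

22.0 °C


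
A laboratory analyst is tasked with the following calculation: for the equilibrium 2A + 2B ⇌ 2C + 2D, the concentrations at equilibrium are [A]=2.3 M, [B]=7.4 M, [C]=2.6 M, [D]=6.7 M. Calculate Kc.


Kc = [C]^2[D]^2/([A]^2[B]^2)
= (2.6^2 × 6.7^2)/(2.3^2 × 7.4^2)
= 303.4564/289.6804
= 1.048

1.048


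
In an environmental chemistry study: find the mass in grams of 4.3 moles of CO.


M(CO) = 28.01 g/mol
mass = n × M = 4.3 × 28.01 = 120.44 g

120.44 g


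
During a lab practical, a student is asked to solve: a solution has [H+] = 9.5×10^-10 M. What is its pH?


pH = -log10([H+]) = -log10(9.5×10^-10)
= 10 - log10(9.5)
= 10 - 0.98
= 9.02

9.02


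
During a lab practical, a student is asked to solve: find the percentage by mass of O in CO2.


M(CO2) = 1×12.01 + 2×16.0 = 44.01 g/mol
Mass of O = 2 × 16.0 = 32.00 g/mol
% O = 32.00/44.01 × 100 = 72.71%

72.71%


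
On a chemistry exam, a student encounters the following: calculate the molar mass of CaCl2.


M(CaCl2) = 1×40.08 + 2×35.45
= 40.08 + 70.9
= 110.98 g/mol

110.98 g/mol


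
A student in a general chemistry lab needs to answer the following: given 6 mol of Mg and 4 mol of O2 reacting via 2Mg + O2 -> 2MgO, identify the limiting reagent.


Mole ratio available / coefficient:
  Mg: 6/2 = 3.000
  O2: 4/1 = 4.000
Smaller ratio is limiting.

Mg


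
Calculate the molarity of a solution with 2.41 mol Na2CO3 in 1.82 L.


M = n/V = 2.41/1.82 = 1.324 mol/L

1.324 M


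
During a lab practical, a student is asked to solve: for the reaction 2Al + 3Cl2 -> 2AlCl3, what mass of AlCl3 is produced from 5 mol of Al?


Mole ratio AlCl3:Al = 2:2
n(AlCl3) = 5 × 2/2 = 5.000 mol
mass = 5.000 × 133.33 = 666.65 g

666.65 g


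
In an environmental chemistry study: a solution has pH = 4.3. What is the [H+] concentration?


[H+] = 10^(-pH) = 10^(-4.3)
= 5.01×10^-5 M

5.01×10^-5 M


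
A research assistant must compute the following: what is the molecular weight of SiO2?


M(SiO2) = 1×28.09 + 2×16.0
= 28.09 + 32.0
= 60.09 g/mol

60.09 g/mol


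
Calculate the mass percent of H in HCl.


M(HCl) = 1×1.008 + 1×35.45 = 36.458 g/mol
Mass of H = 1 × 1.008 = 1.008 g/mol
% H = 1.008/36.458 × 100 = 2.76%

2.76%


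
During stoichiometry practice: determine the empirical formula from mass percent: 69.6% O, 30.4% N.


Assume 100 g sample. Moles of each element:
  O: 69.6/16.0 = 4.35 mol
  N: 30.4/14.01 = 2.17 mol
Divide by smallest (2.17):
  O: 4.35/2.17 = 2.0
  N: 2.17/2.17 = 1.0
Empirical formula: NO2

NO2


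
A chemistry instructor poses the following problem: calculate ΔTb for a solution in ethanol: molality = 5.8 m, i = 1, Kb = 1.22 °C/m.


ΔTb = Kb × m × i
= 1.22 × 5.8 × 1
= 7.076 °C

7.076 °C


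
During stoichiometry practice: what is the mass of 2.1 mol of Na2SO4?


M(Na2SO4) = 142.05 g/mol
mass = n × M = 2.1 × 142.05 = 298.31 g

298.31 g


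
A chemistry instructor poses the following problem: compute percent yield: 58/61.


% yield = actual/theoretical × 100
= 58/61 × 100
= 95.08%

95.08%


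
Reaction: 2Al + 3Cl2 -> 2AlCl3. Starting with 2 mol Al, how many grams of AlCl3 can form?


Mole ratio AlCl3:Al = 2:2
n(AlCl3) = 2 × 2/2 = 2.000 mol
mass = 2.000 × 133.33 = 266.66 g

266.66 g


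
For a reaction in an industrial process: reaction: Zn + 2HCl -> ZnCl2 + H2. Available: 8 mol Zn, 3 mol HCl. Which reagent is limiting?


Mole ratio available / coefficient:
  Zn: 8/1 = 8.000
  HCl: 3/2 = 1.500
Smaller ratio is limiting.

HCl


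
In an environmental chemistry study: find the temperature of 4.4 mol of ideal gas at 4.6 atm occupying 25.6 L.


PV = nRT  (R = 0.08206 L·atm/(mol·K))
T = PV/(nR) = 4.6×25.6/(4.4×0.08206)
= 117.76/0.361064
= 326.15 K

326.15 K


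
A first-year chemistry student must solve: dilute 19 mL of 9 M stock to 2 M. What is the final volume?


C1V1 = C2V2
9 × 19 = 2 × V2
V2 = 171/2 = 85.5 mL

85.5 mL


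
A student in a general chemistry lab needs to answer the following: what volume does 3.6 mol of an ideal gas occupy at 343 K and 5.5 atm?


PV = nRT  (R = 0.08206 L·atm/(mol·K))
V = nRT/P = 3.6×0.08206×343/5.5
= 18.423 L

18.423 L


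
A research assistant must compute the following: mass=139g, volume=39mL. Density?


ρ = mass/volume
= 139/39
= 3.564 g/mL

3.564 g/mL


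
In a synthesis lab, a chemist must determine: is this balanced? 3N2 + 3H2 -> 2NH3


Equation: 3N2 + 3H2 -> 2NH3
Check atoms: H: 6=6, N: 6≠2
Not balanced

No, not balanced


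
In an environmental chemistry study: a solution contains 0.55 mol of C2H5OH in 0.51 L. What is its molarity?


M = n/V = 0.55/0.51 = 1.078 mol/L

1.078 M


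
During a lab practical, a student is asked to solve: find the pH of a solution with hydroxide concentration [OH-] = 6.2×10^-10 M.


pOH = -log10([OH-]) = -log10(6.2×10^-10)
= 10 - log10(6.2) = 9.21
pH = 14 - pOH = 14 - 9.21 = 4.79

4.79


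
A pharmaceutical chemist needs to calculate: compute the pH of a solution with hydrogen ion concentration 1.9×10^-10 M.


pH = -log10([H+]) = -log10(1.9×10^-10)
= 10 - log10(1.9)
= 10 - 0.28
= 9.72

9.72


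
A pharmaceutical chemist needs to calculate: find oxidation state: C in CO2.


x + 2(-2) = 0, so x = +4
Oxidation number: +4

+4


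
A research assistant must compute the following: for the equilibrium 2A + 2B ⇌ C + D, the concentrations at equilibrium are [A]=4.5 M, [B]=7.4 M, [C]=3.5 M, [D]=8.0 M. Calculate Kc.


Kc = [C][D]/([A]^2[B]^2)
= (3.5^1 × 8.0^1)/(4.5^2 × 7.4^2)
= 28/1108.89
= 0.02525

0.02525


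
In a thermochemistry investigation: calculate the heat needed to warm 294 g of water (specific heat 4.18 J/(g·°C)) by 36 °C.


q = mcΔT = 294 × 4.18 × 36
= 44241.12 J

44241.12 J


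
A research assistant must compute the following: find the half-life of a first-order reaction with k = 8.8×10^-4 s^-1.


t½ = ln2/k = 0.693147/(8.8×10^-4 s^-1)
= 787.7 s

787.7 s


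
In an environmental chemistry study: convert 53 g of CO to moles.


M(CO) = 28.01 g/mol
n = mass/M = 53/28.01 = 1.8922 mol

1.8922 mol


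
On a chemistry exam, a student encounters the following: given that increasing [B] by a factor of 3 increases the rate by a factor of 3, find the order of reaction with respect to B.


rate ∝ [B]^n
3^n = 3 → n = 1
Order in B: 1

1


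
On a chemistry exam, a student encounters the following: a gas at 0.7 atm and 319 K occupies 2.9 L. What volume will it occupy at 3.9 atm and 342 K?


P1V1/T1 = P2V2/T2
V2 = P1V1T2/(T1P2)
= 0.7×2.9×342/(319×3.9)
= 0.558 L

0.558 L


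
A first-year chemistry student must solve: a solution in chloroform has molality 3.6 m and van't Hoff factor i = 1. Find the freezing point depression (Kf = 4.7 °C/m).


ΔTf = Kf × m × i
= 4.7 × 3.6 × 1
= 16.92 °C

16.92 °C


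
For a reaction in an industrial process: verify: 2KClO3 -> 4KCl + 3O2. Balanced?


Equation: 2KClO3 -> 4KCl + 3O2
Check atoms: Cl: 2≠4, K: 2≠4, O: 6=6
Not balanced

No, not balanced


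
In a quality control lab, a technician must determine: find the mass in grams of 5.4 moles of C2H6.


M(C2H6) = 30.07 g/mol
mass = n × M = 5.4 × 30.07 = 162.38 g

162.38 g


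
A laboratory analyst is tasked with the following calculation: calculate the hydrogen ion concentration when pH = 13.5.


[H+] = 10^(-pH) = 10^(-13.5)
= 3.16×10^-14 M

3.16×10^-14 M


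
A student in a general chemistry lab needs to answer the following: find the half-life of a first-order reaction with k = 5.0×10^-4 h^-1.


t½ = ln2/k = 0.693147/(5.0×10^-4 h^-1)
= 1386 h

1386 h


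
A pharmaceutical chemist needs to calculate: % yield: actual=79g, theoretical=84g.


% yield = actual/theoretical × 100
= 79/84 × 100
= 94.05%

94.05%


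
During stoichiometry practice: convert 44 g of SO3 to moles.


M(SO3) = 80.07 g/mol
n = mass/M = 44/80.07 = 0.5495 mol

0.5495 mol


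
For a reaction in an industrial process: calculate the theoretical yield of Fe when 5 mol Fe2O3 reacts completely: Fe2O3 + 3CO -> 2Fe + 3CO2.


Mole ratio Fe:Fe2O3 = 2:1
n(Fe) = 5 × 2/1 = 10.000 mol
mass = 10.000 × 55.85 = 558.5 g

558.5 g


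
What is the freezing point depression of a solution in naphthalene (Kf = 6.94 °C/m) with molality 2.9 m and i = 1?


ΔTf = Kf × m × i
= 6.94 × 2.9 × 1
= 20.126 °C

20.126 °C


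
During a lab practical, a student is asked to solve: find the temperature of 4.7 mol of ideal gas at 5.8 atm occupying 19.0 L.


PV = nRT  (R = 0.08206 L·atm/(mol·K))
T = PV/(nR) = 5.8×19.0/(4.7×0.08206)
= 110.20/0.385682
= 285.73 K

285.73 K


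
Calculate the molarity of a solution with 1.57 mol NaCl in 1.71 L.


M = n/V = 1.57/1.71 = 0.918 mol/L

0.918 M


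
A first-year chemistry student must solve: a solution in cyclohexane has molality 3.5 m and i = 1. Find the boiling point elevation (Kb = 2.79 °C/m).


ΔTb = Kb × m × i
= 2.79 × 3.5 × 1
= 9.765 °C

9.765 °C


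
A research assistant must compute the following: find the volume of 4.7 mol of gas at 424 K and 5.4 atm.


PV = nRT  (R = 0.08206 L·atm/(mol·K))
V = nRT/P = 4.7×0.08206×424/5.4
= 30.283 L

30.283 L


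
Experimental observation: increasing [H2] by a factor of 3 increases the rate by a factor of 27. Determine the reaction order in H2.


rate ∝ [H2]^n
3^n = 27 → n = 3
Order in H2: 3

3


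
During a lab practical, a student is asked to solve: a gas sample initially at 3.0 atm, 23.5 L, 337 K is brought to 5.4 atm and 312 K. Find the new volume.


P1V1/T1 = P2V2/T2
V2 = P1V1T2/(T1P2)
= 3.0×23.5×312/(337×5.4)
= 12.087 L

12.087 L


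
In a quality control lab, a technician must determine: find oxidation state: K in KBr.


Group 1 metal: +1
Oxidation number: +1

+1


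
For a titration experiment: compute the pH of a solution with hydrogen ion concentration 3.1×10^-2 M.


pH = -log10([H+]) = -log10(3.1×10^-2)
= 2 - log10(3.1)
= 2 - 0.49
= 1.51

1.51


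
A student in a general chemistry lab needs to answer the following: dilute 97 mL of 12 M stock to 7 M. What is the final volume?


C1V1 = C2V2
12 × 97 = 7 × V2
V2 = 1164/7 = 166.29 mL

166.29 mL


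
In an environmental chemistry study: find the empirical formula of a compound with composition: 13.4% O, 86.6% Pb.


Assume 100 g sample. Moles of each element:
  O: 13.4/16.0 = 0.838 mol
  Pb: 86.6/207.2 = 0.418 mol
Divide by smallest (0.418):
  O: 0.838/0.418 = 2.0
  Pb: 0.418/0.418 = 1.0
Empirical formula: PbO2

PbO2


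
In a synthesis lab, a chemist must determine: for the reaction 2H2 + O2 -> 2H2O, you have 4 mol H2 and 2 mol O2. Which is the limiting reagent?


Mole ratio available / coefficient:
  H2: 4/2 = 2.000
  O2: 2/1 = 2.000
Smaller ratio is limiting.

neither (stoichiometric); H2 and O2 are fully consumed


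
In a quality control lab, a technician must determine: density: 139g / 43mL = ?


ρ = mass/volume
= 139/43
= 3.233 g/mL

3.233 g/mL


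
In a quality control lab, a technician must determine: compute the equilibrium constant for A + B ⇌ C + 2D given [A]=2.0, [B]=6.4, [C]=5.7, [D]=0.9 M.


Kc = [C][D]^2/([A][B])
= (5.7^1 × 0.9^2)/(2.0^1 × 6.4^1)
= 4.617/12.8
= 0.3607

0.3607


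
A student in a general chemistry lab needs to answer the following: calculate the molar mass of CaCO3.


M(CaCO3) = 1×40.08 + 1×12.01 + 3×16.0
= 40.08 + 12.01 + 48.0
= 100.09 g/mol

100.09 g/mol


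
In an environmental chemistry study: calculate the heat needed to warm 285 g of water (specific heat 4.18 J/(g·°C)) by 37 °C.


q = mcΔT = 285 × 4.18 × 37
= 44078.10 J

44078.10 J


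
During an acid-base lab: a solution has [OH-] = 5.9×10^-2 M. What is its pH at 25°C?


pOH = -log10([OH-]) = -log10(5.9×10^-2)
= 2 - log10(5.9) = 1.23
pH = 14 - pOH = 14 - 1.23 = 12.77

12.77


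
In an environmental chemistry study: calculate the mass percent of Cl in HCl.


M(HCl) = 1×1.008 + 1×35.45 = 36.458 g/mol
Mass of Cl = 1 × 35.45 = 35.45 g/mol
% Cl = 35.45/36.458 × 100 = 97.24%

97.24%


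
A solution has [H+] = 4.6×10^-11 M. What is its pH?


pH = -log10([H+]) = -log10(4.6×10^-11)
= 11 - log10(4.6)
= 11 - 0.66
= 10.34

10.34


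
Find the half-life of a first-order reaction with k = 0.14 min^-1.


t½ = ln2/k = 0.693147/(0.14 min^-1)
= 4.951 min

4.951 min


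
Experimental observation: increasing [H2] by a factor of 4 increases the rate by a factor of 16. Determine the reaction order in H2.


rate ∝ [H2]^n
4^n = 16 → n = 2
Order in H2: 2

2


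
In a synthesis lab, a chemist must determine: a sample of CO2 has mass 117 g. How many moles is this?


M(CO2) = 44.01 g/mol
n = mass/M = 117/44.01 = 2.6585 mol

2.6585 mol


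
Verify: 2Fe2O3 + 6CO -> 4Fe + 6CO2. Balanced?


Equation: 2Fe2O3 + 6CO -> 4Fe + 6CO2
Check atoms: C: 6=6, Fe: 4=4, O: 12=12
Balanced

Yes, balanced


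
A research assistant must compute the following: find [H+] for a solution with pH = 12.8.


[H+] = 10^(-pH) = 10^(-12.8)
= 1.58×10^-13 M

1.58×10^-13 M


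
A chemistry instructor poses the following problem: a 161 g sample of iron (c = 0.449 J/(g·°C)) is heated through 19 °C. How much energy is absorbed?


q = mcΔT = 161 × 0.449 × 19
= 1373.49 J

1373.49 J


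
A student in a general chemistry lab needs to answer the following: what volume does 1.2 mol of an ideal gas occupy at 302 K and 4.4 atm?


PV = nRT  (R = 0.08206 L·atm/(mol·K))
V = nRT/P = 1.2×0.08206×302/4.4
= 6.759 L

6.759 L


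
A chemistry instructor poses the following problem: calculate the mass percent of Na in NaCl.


M(NaCl) = 1×22.99 + 1×35.45 = 58.44 g/mol
Mass of Na = 1 × 22.99 = 22.99 g/mol
% Na = 22.99/58.44 × 100 = 39.34%

39.34%


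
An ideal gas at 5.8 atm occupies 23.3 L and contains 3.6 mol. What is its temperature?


PV = nRT  (R = 0.08206 L·atm/(mol·K))
T = PV/(nR) = 5.8×23.3/(3.6×0.08206)
= 135.14/0.295416
= 457.46 K

457.46 K


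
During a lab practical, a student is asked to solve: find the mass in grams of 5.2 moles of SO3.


M(SO3) = 80.07 g/mol
mass = n × M = 5.2 × 80.07 = 416.36 g

416.36 g


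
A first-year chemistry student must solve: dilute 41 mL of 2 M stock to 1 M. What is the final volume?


C1V1 = C2V2
2 × 41 = 1 × V2
V2 = 82/1 = 82.0 mL

82.0 mL


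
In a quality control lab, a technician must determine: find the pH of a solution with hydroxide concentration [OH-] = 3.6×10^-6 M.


pOH = -log10([OH-]) = -log10(3.6×10^-6)
= 6 - log10(3.6) = 5.44
pH = 14 - pOH = 14 - 5.44 = 8.56

8.56


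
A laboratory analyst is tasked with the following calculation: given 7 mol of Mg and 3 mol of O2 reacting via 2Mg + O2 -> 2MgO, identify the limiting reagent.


Mole ratio available / coefficient:
  Mg: 7/2 = 3.500
  O2: 3/1 = 3.000
Smaller ratio is limiting.

O2


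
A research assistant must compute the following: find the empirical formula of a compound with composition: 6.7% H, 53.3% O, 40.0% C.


Assume 100 g sample. Moles of each element:
  H: 6.7/1.008 = 6.647 mol
  O: 53.3/16.0 = 3.331 mol
  C: 40.0/12.01 = 3.331 mol
Divide by smallest (3.331):
  H: 6.647/3.331 = 2.0
  O: 3.331/3.331 = 1.0
  C: 3.331/3.331 = 1.0
Empirical formula: CH2O

CH2O


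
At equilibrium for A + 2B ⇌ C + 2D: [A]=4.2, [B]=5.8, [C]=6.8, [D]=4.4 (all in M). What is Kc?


Kc = [C][D]^2/([A][B]^2)
= (6.8^1 × 4.4^2)/(4.2^1 × 5.8^2)
= 131.648/141.288
= 0.9318

0.9318


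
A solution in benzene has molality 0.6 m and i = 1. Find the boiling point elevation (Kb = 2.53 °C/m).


ΔTb = Kb × m × i
= 2.53 × 0.6 × 1
= 1.518 °C

1.518 °C


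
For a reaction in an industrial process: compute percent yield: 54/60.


% yield = actual/theoretical × 100
= 54/60 × 100
= 90.0%

90.0%


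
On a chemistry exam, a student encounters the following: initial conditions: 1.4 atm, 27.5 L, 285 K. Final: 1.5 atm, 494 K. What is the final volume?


P1V1/T1 = P2V2/T2
V2 = P1V1T2/(T1P2)
= 1.4×27.5×494/(285×1.5)
= 44.489 L

44.489 L


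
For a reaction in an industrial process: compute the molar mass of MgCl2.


M(MgCl2) = 1×24.31 + 2×35.45
= 24.31 + 70.9
= 95.21 g/mol

95.21 g/mol


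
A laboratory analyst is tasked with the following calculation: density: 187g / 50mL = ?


ρ = mass/volume
= 187/50
= 3.74 g/mL

3.74 g/mL


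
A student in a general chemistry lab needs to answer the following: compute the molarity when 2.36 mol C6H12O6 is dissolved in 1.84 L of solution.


M = n/V = 2.36/1.84 = 1.283 mol/L

1.283 M


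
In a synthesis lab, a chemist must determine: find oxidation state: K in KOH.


Group 1 metal: +1
Oxidation number: +1

+1


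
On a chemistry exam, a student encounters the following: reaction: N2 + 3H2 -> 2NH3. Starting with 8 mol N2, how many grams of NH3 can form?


Mole ratio NH3:N2 = 2:1
n(NH3) = 8 × 2/1 = 16.000 mol
mass = 16.000 × 17.03 = 272.48 g

272.48 g


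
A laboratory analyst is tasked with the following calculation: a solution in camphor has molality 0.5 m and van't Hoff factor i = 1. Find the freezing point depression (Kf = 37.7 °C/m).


ΔTf = Kf × m × i
= 37.7 × 0.5 × 1
= 18.85 °C

18.85 °C


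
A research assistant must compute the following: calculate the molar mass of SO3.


M(SO3) = 1×32.07 + 3×16.0
= 32.07 + 48.0
= 80.07 g/mol

80.07 g/mol


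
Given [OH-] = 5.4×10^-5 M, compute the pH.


pOH = -log10([OH-]) = -log10(5.4×10^-5)
= 5 - log10(5.4) = 4.27
pH = 14 - pOH = 14 - 4.27 = 9.73

9.73


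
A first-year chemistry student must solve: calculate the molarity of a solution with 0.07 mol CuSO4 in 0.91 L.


M = n/V = 0.07/0.91 = 0.077 mol/L

0.077 M


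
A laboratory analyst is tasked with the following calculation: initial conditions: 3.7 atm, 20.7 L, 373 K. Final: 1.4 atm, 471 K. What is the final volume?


P1V1/T1 = P2V2/T2
V2 = P1V1T2/(T1P2)
= 3.7×20.7×471/(373×1.4)
= 69.081 L

69.081 L


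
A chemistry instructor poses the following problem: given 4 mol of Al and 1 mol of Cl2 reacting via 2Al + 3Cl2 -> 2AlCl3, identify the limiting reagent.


Mole ratio available / coefficient:
  Al: 4/2 = 2.000
  Cl2: 1/3 = 0.333
Smaller ratio is limiting.

Cl2


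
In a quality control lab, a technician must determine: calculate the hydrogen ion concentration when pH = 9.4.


[H+] = 10^(-pH) = 10^(-9.4)
= 3.98×10^-10 M

3.98×10^-10 M


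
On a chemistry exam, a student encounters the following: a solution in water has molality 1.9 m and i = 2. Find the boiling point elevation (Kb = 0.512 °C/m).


ΔTb = Kb × m × i
= 0.512 × 1.9 × 2
= 1.9456 °C

1.9456 °C


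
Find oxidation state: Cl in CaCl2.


halide: -1
Oxidation number: -1

-1


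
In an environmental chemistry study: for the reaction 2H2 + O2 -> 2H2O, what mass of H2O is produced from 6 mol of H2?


Mole ratio H2O:H2 = 2:2
n(H2O) = 6 × 2/2 = 6.000 mol
mass = 6.000 × 18.02 = 108.12 g

108.12 g


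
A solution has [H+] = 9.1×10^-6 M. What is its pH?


pH = -log10([H+]) = -log10(9.1×10^-6)
= 6 - log10(9.1)
= 6 - 0.96
= 5.04

5.04


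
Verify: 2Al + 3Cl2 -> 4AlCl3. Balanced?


Equation: 2Al + 3Cl2 -> 4AlCl3
Check atoms: Al: 2≠4, Cl: 6≠12
Not balanced

No, not balanced


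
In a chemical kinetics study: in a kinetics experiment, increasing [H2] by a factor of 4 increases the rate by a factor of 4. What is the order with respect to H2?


rate ∝ [H2]^n
4^n = 4 → n = 1
Order in H2: 1

1


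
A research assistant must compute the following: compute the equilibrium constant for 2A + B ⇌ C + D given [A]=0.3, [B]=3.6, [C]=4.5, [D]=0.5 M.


Kc = [C][D]/([A]^2[B])
= (4.5^1 × 0.5^1)/(0.3^2 × 3.6^1)
= 2.25/0.324
= 6.944

6.944


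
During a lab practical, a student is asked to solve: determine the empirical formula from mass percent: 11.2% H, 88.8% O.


Assume 100 g sample. Moles of each element:
  H: 11.2/1.008 = 11.111 mol
  O: 88.8/16.0 = 5.55 mol
Divide by smallest (5.55):
  H: 11.111/5.55 = 2.0
  O: 5.55/5.55 = 1.0
Empirical formula: H2O

H2O


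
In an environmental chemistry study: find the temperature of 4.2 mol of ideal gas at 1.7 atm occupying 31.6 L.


PV = nRT  (R = 0.08206 L·atm/(mol·K))
T = PV/(nR) = 1.7×31.6/(4.2×0.08206)
= 53.72/0.344652
= 155.87 K

155.87 K


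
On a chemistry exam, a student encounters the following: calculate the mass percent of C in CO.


M(CO) = 1×12.01 + 1×16.0 = 28.01 g/mol
Mass of C = 1 × 12.01 = 12.01 g/mol
% C = 12.01/28.01 × 100 = 42.88%

42.88%


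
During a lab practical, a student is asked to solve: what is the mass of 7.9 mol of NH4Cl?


M(NH4Cl) = 53.49 g/mol
mass = n × M = 7.9 × 53.49 = 422.57 g

422.57 g


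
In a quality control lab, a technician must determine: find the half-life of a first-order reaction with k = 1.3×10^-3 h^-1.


t½ = ln2/k = 0.693147/(1.3×10^-3 h^-1)
= 533.2 h

533.2 h


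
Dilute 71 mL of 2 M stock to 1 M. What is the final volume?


C1V1 = C2V2
2 × 71 = 1 × V2
V2 = 142/1 = 142.0 mL

142.0 mL


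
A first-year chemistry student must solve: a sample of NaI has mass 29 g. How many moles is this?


M(NaI) = 149.89 g/mol
n = mass/M = 29/149.89 = 0.1935 mol

0.1935 mol


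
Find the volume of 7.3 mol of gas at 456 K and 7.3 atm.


PV = nRT  (R = 0.08206 L·atm/(mol·K))
V = nRT/P = 7.3×0.08206×456/7.3
= 37.419 L

37.419 L


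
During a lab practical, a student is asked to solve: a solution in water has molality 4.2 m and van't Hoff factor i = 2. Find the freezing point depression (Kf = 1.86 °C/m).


ΔTf = Kf × m × i
= 1.86 × 4.2 × 2
= 15.624 °C

15.624 °C


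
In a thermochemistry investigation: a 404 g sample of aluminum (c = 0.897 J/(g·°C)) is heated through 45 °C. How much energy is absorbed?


q = mcΔT = 404 × 0.897 × 45
= 16307.46 J

16307.46 J


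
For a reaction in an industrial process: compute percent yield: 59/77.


% yield = actual/theoretical × 100
= 59/77 × 100
= 76.62%

76.62%


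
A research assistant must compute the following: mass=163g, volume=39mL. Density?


ρ = mass/volume
= 163/39
= 4.179 g/mL

4.179 g/mL


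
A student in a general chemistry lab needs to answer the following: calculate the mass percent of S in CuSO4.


M(CuSO4) = 1×63.55 + 1×32.07 + 4×16.0 = 159.62 g/mol
Mass of S = 1 × 32.07 = 32.07 g/mol
% S = 32.07/159.62 × 100 = 20.09%

20.09%


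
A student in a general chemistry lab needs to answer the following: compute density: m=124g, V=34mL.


ρ = mass/volume
= 124/34
= 3.647 g/mL

3.647 g/mL


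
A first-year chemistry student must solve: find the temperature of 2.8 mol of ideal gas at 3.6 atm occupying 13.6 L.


PV = nRT  (R = 0.08206 L·atm/(mol·K))
T = PV/(nR) = 3.6×13.6/(2.8×0.08206)
= 48.96/0.229768
= 213.08 K

213.08 K


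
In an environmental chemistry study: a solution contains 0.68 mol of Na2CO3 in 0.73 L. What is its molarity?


M = n/V = 0.68/0.73 = 0.932 mol/L

0.932 M


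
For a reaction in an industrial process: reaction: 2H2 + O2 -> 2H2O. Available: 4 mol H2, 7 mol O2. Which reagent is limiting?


Mole ratio available / coefficient:
  H2: 4/2 = 2.000
  O2: 7/1 = 7.000
Smaller ratio is limiting.

H2


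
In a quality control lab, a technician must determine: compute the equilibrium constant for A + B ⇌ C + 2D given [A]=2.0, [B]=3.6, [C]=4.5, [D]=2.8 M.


Kc = [C][D]^2/([A][B])
= (4.5^1 × 2.8^2)/(2.0^1 × 3.6^1)
= 35.28/7.2
= 4.900

4.900


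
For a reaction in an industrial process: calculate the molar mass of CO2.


M(CO2) = 1×12.01 + 2×16.0
= 12.01 + 32.0
= 44.01 g/mol

44.01 g/mol


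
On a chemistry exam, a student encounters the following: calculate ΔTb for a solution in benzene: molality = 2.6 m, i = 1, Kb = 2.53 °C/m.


ΔTb = Kb × m × i
= 2.53 × 2.6 × 1
= 6.578 °C

6.578 °C


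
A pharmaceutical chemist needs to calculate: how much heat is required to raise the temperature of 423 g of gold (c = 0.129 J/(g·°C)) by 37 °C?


q = mcΔT = 423 × 0.129 × 37
= 2018.98 J

2018.98 J


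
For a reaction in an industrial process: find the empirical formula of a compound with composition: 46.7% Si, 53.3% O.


Assume 100 g sample. Moles of each element:
  Si: 46.7/28.09 = 1.663 mol
  O: 53.3/16.0 = 3.331 mol
Divide by smallest (1.663):
  Si: 1.663/1.663 = 1.0
  O: 3.331/1.663 = 2.0
Empirical formula: SiO2

SiO2


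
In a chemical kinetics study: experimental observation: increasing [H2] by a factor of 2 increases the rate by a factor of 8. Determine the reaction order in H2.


rate ∝ [H2]^n
2^n = 8 → n = 3
Order in H2: 3

3


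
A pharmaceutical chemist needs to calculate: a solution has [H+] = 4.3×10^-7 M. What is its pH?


pH = -log10([H+]) = -log10(4.3×10^-7)
= 7 - log10(4.3)
= 7 - 0.63
= 6.37

6.37


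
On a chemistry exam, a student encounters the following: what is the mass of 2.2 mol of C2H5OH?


M(C2H5OH) = 46.07 g/mol
mass = n × M = 2.2 × 46.07 = 101.35 g

101.35 g


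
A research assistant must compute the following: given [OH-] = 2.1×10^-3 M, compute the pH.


pOH = -log10([OH-]) = -log10(2.1×10^-3)
= 3 - log10(2.1) = 2.68
pH = 14 - pOH = 14 - 2.68 = 11.32

11.32


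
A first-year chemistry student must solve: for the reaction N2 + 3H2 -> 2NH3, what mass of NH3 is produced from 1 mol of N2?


Mole ratio NH3:N2 = 2:1
n(NH3) = 1 × 2/1 = 2.000 mol
mass = 2.000 × 17.03 = 34.06 g

34.06 g


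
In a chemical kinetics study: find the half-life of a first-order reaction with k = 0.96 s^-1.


t½ = ln2/k = 0.693147/(0.96 s^-1)
= 0.7220 s

0.7220 s


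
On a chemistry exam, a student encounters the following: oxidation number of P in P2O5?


2x + 5(-2) = 0, so x = +5
Oxidation number: +5

+5


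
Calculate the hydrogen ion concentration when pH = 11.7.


[H+] = 10^(-pH) = 10^(-11.7)
= 2.0×10^-12 M

2.0×10^-12 M


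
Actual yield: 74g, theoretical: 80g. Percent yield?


% yield = actual/theoretical × 100
= 74/80 × 100
= 92.5%

92.5%


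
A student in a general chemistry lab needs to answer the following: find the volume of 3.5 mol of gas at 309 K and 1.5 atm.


PV = nRT  (R = 0.08206 L·atm/(mol·K))
V = nRT/P = 3.5×0.08206×309/1.5
= 59.165 L

59.165 L


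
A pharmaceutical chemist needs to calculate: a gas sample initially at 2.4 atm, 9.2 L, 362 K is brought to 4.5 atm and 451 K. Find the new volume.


P1V1/T1 = P2V2/T2
V2 = P1V1T2/(T1P2)
= 2.4×9.2×451/(362×4.5)
= 6.113 L

6.113 L


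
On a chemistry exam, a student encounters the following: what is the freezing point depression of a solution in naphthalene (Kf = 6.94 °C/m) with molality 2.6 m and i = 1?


ΔTf = Kf × m × i
= 6.94 × 2.6 × 1
= 18.044 °C

18.044 °C


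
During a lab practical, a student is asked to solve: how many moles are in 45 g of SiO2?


M(SiO2) = 60.09 g/mol
n = mass/M = 45/60.09 = 0.7489 mol

0.7489 mol


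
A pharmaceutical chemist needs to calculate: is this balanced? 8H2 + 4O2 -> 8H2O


Equation: 8H2 + 4O2 -> 8H2O
Check atoms: H: 16=16, O: 8=8
Balanced

Yes, balanced


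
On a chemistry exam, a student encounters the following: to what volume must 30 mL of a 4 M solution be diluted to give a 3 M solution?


C1V1 = C2V2
4 × 30 = 3 × V2
V2 = 120/3 = 40.0 mL

40.0 mL


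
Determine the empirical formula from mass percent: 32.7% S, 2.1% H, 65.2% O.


Assume 100 g sample. Moles of each element:
  S: 32.7/32.07 = 1.02 mol
  H: 2.1/1.008 = 2.083 mol
  O: 65.2/16.0 = 4.075 mol
Divide by smallest (1.02):
  S: 1.02/1.02 = 1.0
  H: 2.083/1.02 = 2.04
  O: 4.075/1.02 = 4.0
Empirical formula: H2SO4

H2SO4


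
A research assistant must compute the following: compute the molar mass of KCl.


M(KCl) = 1×39.1 + 1×35.45
= 39.1 + 35.45
= 74.55 g/mol

74.55 g/mol


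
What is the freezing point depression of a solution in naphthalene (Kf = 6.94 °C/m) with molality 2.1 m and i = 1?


ΔTf = Kf × m × i
= 6.94 × 2.1 × 1
= 14.574 °C

14.574 °C


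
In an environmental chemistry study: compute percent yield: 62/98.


% yield = actual/theoretical × 100
= 62/98 × 100
= 63.27%

63.27%


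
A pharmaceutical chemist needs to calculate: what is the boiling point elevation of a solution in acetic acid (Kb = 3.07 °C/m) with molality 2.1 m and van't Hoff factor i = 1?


ΔTb = Kb × m × i
= 3.07 × 2.1 × 1
= 6.447 °C

6.447 °C


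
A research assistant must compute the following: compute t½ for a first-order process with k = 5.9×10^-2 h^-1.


t½ = ln2/k = 0.693147/(5.9×10^-2 h^-1)
= 11.75 h

11.75 h


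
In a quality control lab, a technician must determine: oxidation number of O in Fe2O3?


O is usually -2
Oxidation number: -2

-2


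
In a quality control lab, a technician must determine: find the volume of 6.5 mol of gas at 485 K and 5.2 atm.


PV = nRT  (R = 0.08206 L·atm/(mol·K))
V = nRT/P = 6.5×0.08206×485/5.2
= 49.749 L

49.749 L


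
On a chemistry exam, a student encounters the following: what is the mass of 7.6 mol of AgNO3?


M(AgNO3) = 169.88 g/mol
mass = n × M = 7.6 × 169.88 = 1291.09 g

1291.09 g


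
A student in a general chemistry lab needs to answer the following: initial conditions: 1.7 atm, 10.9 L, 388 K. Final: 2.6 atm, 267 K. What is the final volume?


P1V1/T1 = P2V2/T2
V2 = P1V1T2/(T1P2)
= 1.7×10.9×267/(388×2.6)
= 4.904 L

4.904 L


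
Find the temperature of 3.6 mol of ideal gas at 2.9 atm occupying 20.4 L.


PV = nRT  (R = 0.08206 L·atm/(mol·K))
T = PV/(nR) = 2.9×20.4/(3.6×0.08206)
= 59.16/0.295416
= 200.26 K

200.26 K


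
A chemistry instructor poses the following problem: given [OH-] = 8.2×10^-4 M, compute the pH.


pOH = -log10([OH-]) = -log10(8.2×10^-4)
= 4 - log10(8.2) = 3.09
pH = 14 - pOH = 14 - 3.09 = 10.91

10.91


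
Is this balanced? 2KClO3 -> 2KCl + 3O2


Equation: 2KClO3 -> 2KCl + 3O2
Check atoms: Cl: 2=2, K: 2=2, O: 6=6
Balanced

Yes, balanced


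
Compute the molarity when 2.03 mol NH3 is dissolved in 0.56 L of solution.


M = n/V = 2.03/0.56 = 3.625 mol/L

3.625 M


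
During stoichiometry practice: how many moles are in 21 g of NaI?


M(NaI) = 149.89 g/mol
n = mass/M = 21/149.89 = 0.1401 mol

0.1401 mol


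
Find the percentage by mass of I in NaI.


M(NaI) = 1×22.99 + 1×126.9 = 149.89 g/mol
Mass of I = 1 × 126.9 = 126.90 g/mol
% I = 126.90/149.89 × 100 = 84.66%

84.66%


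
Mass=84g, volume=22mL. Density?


ρ = mass/volume
= 84/22
= 3.818 g/mL

3.818 g/mL


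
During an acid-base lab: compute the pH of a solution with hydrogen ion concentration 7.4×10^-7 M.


pH = -log10([H+]) = -log10(7.4×10^-7)
= 7 - log10(7.4)
= 7 - 0.87
= 6.13

6.13


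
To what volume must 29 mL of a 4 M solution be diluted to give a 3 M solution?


C1V1 = C2V2
4 × 29 = 3 × V2
V2 = 116/3 = 38.67 mL

38.67 mL


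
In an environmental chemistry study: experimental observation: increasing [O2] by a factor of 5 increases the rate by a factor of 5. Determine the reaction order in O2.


rate ∝ [O2]^n
5^n = 5 → n = 1
Order in O2: 1

1


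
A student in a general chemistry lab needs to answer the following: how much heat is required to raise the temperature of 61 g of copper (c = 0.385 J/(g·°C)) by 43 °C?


q = mcΔT = 61 × 0.385 × 43
= 1009.86 J

1009.86 J


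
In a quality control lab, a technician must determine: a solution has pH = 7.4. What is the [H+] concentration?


[H+] = 10^(-pH) = 10^(-7.4)
= 3.98×10^-8 M

3.98×10^-8 M


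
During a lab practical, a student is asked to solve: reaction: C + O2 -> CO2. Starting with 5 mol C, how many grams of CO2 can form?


Mole ratio CO2:C = 1:1
n(CO2) = 5 × 1/1 = 5.000 mol
mass = 5.000 × 44.01 = 220.05 g

220.05 g


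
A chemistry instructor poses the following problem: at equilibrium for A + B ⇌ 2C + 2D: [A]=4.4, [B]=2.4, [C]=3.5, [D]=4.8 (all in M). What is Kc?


Kc = [C]^2[D]^2/([A][B])
= (3.5^2 × 4.8^2)/(4.4^1 × 2.4^1)
= 282.24/10.56
= 26.73

26.73


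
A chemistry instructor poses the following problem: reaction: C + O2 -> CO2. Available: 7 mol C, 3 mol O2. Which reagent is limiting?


Mole ratio available / coefficient:
  C: 7/1 = 7.000
  O2: 3/1 = 3.000
Smaller ratio is limiting.

O2


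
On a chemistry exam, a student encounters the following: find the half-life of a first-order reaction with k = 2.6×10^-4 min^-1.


t½ = ln2/k = 0.693147/(2.6×10^-4 min^-1)
= 2666 min

2666 min


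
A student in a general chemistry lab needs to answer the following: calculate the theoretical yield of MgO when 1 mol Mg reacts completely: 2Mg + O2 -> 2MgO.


Mole ratio MgO:Mg = 2:2
n(MgO) = 1 × 2/2 = 1.000 mol
mass = 1.000 × 40.31 = 40.31 g

40.31 g


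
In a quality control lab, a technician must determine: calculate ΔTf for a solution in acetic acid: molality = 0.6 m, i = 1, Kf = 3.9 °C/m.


ΔTf = Kf × m × i
= 3.9 × 0.6 × 1
= 2.34 °C

2.34 °C


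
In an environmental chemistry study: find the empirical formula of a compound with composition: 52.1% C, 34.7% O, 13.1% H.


Assume 100 g sample. Moles of each element:
  C: 52.1/12.01 = 4.338 mol
  O: 34.7/16.0 = 2.169 mol
  H: 13.1/1.008 = 12.996 mol
Divide by smallest (2.169):
  C: 4.338/2.169 = 2.0
  O: 2.169/2.169 = 1.0
  H: 12.996/2.169 = 5.99
Empirical formula: C2H6O

C2H6O


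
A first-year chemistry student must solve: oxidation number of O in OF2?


F is always -1; 2(-1) + x = 0, so O = +2
Oxidation number: +2

+2


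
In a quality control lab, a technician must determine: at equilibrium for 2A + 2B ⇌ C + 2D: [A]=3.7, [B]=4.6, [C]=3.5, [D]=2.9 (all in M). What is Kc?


Kc = [C][D]^2/([A]^2[B]^2)
= (3.5^1 × 2.9^2)/(3.7^2 × 4.6^2)
= 29.435/289.6804
= 0.1016

0.1016


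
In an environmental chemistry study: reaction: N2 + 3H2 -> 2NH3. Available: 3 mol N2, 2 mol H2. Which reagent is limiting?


Mole ratio available / coefficient:
  N2: 3/1 = 3.000
  H2: 2/3 = 0.667
Smaller ratio is limiting.

H2


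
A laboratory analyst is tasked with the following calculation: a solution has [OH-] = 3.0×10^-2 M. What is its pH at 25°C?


pOH = -log10([OH-]) = -log10(3.0×10^-2)
= 2 - log10(3.0) = 1.52
pH = 14 - pOH = 14 - 1.52 = 12.48

12.48


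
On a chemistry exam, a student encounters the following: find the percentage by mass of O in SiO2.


M(SiO2) = 1×28.09 + 2×16.0 = 60.09 g/mol
Mass of O = 2 × 16.0 = 32.00 g/mol
% O = 32.00/60.09 × 100 = 53.25%

53.25%


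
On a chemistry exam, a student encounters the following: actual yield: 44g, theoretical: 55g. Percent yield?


% yield = actual/theoretical × 100
= 44/55 × 100
= 80.0%

80.0%


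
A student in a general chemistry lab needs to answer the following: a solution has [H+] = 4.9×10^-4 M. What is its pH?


pH = -log10([H+]) = -log10(4.9×10^-4)
= 4 - log10(4.9)
= 4 - 0.69
= 3.31

3.31


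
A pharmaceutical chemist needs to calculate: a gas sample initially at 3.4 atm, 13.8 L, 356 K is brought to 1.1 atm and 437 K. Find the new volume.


P1V1/T1 = P2V2/T2
V2 = P1V1T2/(T1P2)
= 3.4×13.8×437/(356×1.1)
= 52.36 L

52.36 L


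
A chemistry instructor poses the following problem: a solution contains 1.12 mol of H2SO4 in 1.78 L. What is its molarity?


M = n/V = 1.12/1.78 = 0.629 mol/L

0.629 M


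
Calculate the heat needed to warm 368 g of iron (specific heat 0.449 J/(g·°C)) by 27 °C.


q = mcΔT = 368 × 0.449 × 27
= 4461.26 J

4461.26 J


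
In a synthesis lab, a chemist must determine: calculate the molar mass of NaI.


M(NaI) = 1×22.99 + 1×126.9
= 22.99 + 126.9
= 149.89 g/mol

149.89 g/mol


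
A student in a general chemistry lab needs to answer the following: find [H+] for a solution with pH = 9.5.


[H+] = 10^(-pH) = 10^(-9.5)
= 3.16×10^-10 M

3.16×10^-10 M


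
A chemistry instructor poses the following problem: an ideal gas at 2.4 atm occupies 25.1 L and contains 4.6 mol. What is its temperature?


PV = nRT  (R = 0.08206 L·atm/(mol·K))
T = PV/(nR) = 2.4×25.1/(4.6×0.08206)
= 60.24/0.377476
= 159.59 K

159.59 K
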